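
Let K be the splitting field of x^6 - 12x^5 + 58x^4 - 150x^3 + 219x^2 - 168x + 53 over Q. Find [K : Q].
24

The degree of the splitting field over Q equals the order of the Galois group, so first determine the group. The polynomial f is an irreducible sextic over Q, so G = Gal(f/Q) is one of the 16 transitive subgroups 6T1, ..., 6T16 of S_6. The discriminant of f is 95101504 = 9752^2, a perfect square, so G is contained in A_6. The transitive groups of degree 6 contained in A_6 are: A_4 (6T4, order 12), S_4 (6T7, order 24), (C_3 x C_3) : C_4 (6T10, order 36), PSL(2,5) (6T12, order 60), A_6 (6T15, order 360). By Dedekind's theorem, for a prime p not dividing disc(f) the degrees of the irreducible factors of f mod p form the cycle type of an element of G. Factoring f modulo the 79 such primes p <= 421 (skipping 2, 23, 53, which divide the discriminant), each new pattern first appears at: mod 3: f = (x^3 + x^2 + x + 2)(x^3 + 2x^2 + x + 1), pattern 3+3; mod 5: f = (x^2 + 2x + 4)(x^4 + x^3 + 2x^2 + 2x + 2), pattern 4+2; mod 19: f = (x + 6)(x + 16)(x^2 + 11x + 3)(x^2 + 12x + 5), pattern 2+2+1+1; mod 223: f = (x + 13)(x + 37)(x + 80)(x + 151)(x + 172)(x + 204), pattern 1+1+1+1+1+1. No other pattern occurs in this range, so the set of observed cycle types is {3+3, 4+2, 2+2+1+1, 1+1+1+1+1+1}. The candidates containing elements of all these cycle types are S_4 (6T7) of order 24, (C_3 x C_3) : C_4 (6T10) of order 36, A_6 (6T15) of order 360; the others are excluded. The observed types are precisely the cycle types that occur in S_4 (6T7). Each of the other remaining candidates has further cycle types, and by the Chebotarev density theorem the matching factorization patterns would occur for a proportion of primes equal to their share of the group: (C_3 x C_3) : C_4 (6T10) additionally contains elements of type 3+1+1+1 (4 of its 36 elements, about 11% of primes); A_6 (6T15) additionally contains elements of type 5+1, 3+1+1+1 (184 of its 360 elements, about 51% of primes). None of the 79 primes tested shows any such pattern (for each of these groups the chance of that is below 10^-4), which rules them out. Hence G = S_4 (6T7), of order 24. The Galois group S_4 (6T7) has order 24, so the splitting field has degree 24 over Q.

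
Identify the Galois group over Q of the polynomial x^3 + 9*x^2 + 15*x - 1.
The polynomial is an irreducible cubic over Q and its discriminant is 5184 = 72^2, a perfect square. For an irreducible cubic, a square discriminant forces the Galois group to be A_3, the cyclic group of order 3.

C_3 (also written C3)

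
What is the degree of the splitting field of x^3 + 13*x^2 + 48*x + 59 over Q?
The degree of the splitting field over Q equals the order of the Galois group, so first determine the group. The polynomial is an irreducible cubic over Q and its discriminant is -2783, which is not a perfect square. For an irreducible cubic, a non-square discriminant gives Galois group S_3. The Galois group S_3 (3T2) has order 6, so the splitting field has degree 6 over Q.

6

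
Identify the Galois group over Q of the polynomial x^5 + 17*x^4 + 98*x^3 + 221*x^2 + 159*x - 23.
C_5 (order 5)

The polynomial f is an irreducible quintic over Q, so G = Gal(f/Q) is a transitive subgroup of S_5: one of C_5 (5T1, order 5), D_5 (5T2, order 10), F_20 (5T3, order 20), A_5 (5T4, order 60) or S_5 (5T5, order 120). The discriminant of f is 115971361 = 10769^2, a perfect square, so G is contained in A_5. The transitive groups of degree 5 contained in A_5 are: C_5 (5T1, order 5), D_5 (5T2, order 10), A_5 (5T4, order 60). By Dedekind's theorem, for a prime p not dividing disc(f) the degrees of the irreducible factors of f mod p form the cycle type of an element of G. Factoring f modulo the 14 such primes p <= 47 (skipping 11, which divides the discriminant), each new pattern first appears at: mod 2: f = (x^5 + x^4 + x^2 + x + 1), pattern 5; mod 23: f = (x)(x + 3)(x + 9)(x + 13)(x + 15), pattern 1+1+1+1+1. No other pattern occurs in this range, so the set of observed cycle types is {5, 1+1+1+1+1}. The candidates containing elements of all these cycle types are C_5 (5T1) of order 5, D_5 (5T2) of order 10, A_5 (5T4) of order 60; the others are excluded. The observed types are precisely the cycle types that occur in C_5 (5T1). Each of the other remaining candidates has further cycle types, and by the Chebotarev density theorem the matching factorization patterns would occur for a proportion of primes equal to their share of the group: D_5 (5T2) additionally contains elements of type 2+2+1 (5 of its 10 elements, about 50% of primes); A_5 (5T4) additionally contains elements of type 3+1+1, 2+2+1 (35 of its 60 elements, about 58% of primes). None of the 14 primes tested shows any such pattern (for each of these groups the chance of that is below 10^-4), which rules them out. Hence G = C_5 (5T1), of order 5.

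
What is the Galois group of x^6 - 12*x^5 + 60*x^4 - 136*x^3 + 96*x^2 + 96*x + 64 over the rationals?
C_3 x S_3 (also written G18)

The polynomial f is an irreducible sextic over Q, so G = Gal(f/Q) is one of the 16 transitive subgroups 6T1, ..., 6T16 of S_6. The discriminant of f is -190210142896128, which is not a perfect square, so G is not contained in A_6. The transitive groups of degree 6 not contained in A_6 are: C_6 (6T1, order 6), S_3 (6T2, order 6), D_6 (6T3, order 12), C_3 x S_3 (6T5, order 18), A_4 x C_2 (6T6, order 24), S_4 (6T8, order 24), S_3 x S_3 (6T9, order 36), S_4 x C_2 (6T11, order 48), (S_3 x S_3) : C_2 (6T13, order 72), PGL(2,5) (6T14, order 120), S_6 (6T16, order 720). By Dedekind's theorem, for a prime p not dividing disc(f) the degrees of the irreducible factors of f mod p form the cycle type of an element of G. Factoring f modulo the 33 such primes p <= 149 (skipping 2, 3, which divide the discriminant), each new pattern first appears at: mod 5: f = (x^6 + 3x^5 + 4x^3 + x^2 + x + 4), pattern 6; mod 7: f = (x + 1)(x + 3)(x + 4)(x^3 + x^2 + 5x + 3), pattern 3+1+1+1; mod 17: f = (x^2 + 5x + 14)(x^2 + 6x + 12)(x^2 + 11x + 2), pattern 2+2+2; mod 19: f = (x^3 + 13x^2 + 12x + 1)(x^3 + 13x^2 + 12x + 7), pattern 3+3; mod 73: f = (x + 9)(x + 11)(x + 13)(x + 27)(x + 29)(x + 45), pattern 1+1+1+1+1+1. No other pattern occurs in this range, so the set of observed cycle types is {6, 3+1+1+1, 2+2+2, 3+3, 1+1+1+1+1+1}. The candidates containing elements of all these cycle types are C_3 x S_3 (6T5) of order 18, S_3 x S_3 (6T9) of order 36, (S_3 x S_3) : C_2 (6T13) of order 72, S_6 (6T16) of order 720; the others are excluded. The observed types are precisely the cycle types that occur in C_3 x S_3 (6T5). Each of the other remaining candidates has further cycle types, and by the Chebotarev density theorem the matching factorization patterns would occur for a proportion of primes equal to their share of the group: S_3 x S_3 (6T9) additionally contains elements of type 2+2+1+1 (9 of its 36 elements, about 25% of primes); (S_3 x S_3) : C_2 (6T13) additionally contains elements of type 4+2, 3+2+1, 2+2+1+1, 2+1+1+1+1 (45 of its 72 elements, about 62% of primes); S_6 (6T16) additionally contains elements of type 5+1, 4+2, 4+1+1, 3+2+1, 2+2+1+1, 2+1+1+1+1 (504 of its 720 elements, about 70% of primes). None of the 33 primes tested shows any such pattern (for each of these groups the chance of that is below 10^-4), which rules them out. Hence G = C_3 x S_3 (6T5), of order 18.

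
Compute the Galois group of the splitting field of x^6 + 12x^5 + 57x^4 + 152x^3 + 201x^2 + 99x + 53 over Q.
The polynomial f is an irreducible sextic over Q, so G = Gal(f/Q) is one of the 16 transitive subgroups 6T1, ..., 6T16 of S_6. The discriminant of f is 1656708629428629, which is not a perfect square, so G is not contained in A_6. The transitive groups of degree 6 not contained in A_6 are: C_6 (6T1, order 6), S_3 (6T2, order 6), D_6 (6T3, order 12), C_3 x S_3 (6T5, order 18), A_4 x C_2 (6T6, order 24), S_4 (6T8, order 24), S_3 x S_3 (6T9, order 36), S_4 x C_2 (6T11, order 48), (S_3 x S_3) : C_2 (6T13, order 72), PGL(2,5) (6T14, order 120), S_6 (6T16, order 720). By Dedekind's theorem, for a prime p not dividing disc(f) the degrees of the irreducible factors of f mod p form the cycle type of an element of G. Factoring f modulo the 16 such primes p <= 67 (skipping 3, 7, 29, which divide the discriminant), each new pattern first appears at: mod 2: f = (x^6 + x^4 + x^2 + x + 1), pattern 6; mod 5: f = (x + 2)(x + 4)(x^2 + 2x + 3)(x^2 + 4x + 2), pattern 2+2+1+1; mod 13: f = (x + 4)(x + 6)(x + 9)(x^3 + 6x^2 + 11x + 5), pattern 3+1+1+1; mod 19: f = (x^2 + x + 11)(x^2 + 4x + 2)(x^2 + 7x + 5), pattern 2+2+2; mod 67: f = (x^3 + 6x^2 + 22x + 6)(x^3 + 6x^2 + 66x + 20), pattern 3+3. No other pattern occurs in this range, so the set of observed cycle types is {6, 2+2+1+1, 3+1+1+1, 2+2+2, 3+3}. The candidates containing elements of all these cycle types are S_3 x S_3 (6T9) of order 36, (S_3 x S_3) : C_2 (6T13) of order 72, S_6 (6T16) of order 720; the others are excluded. The observed types are precisely the cycle types that occur in S_3 x S_3 (6T9) (apart from the identity). Each of the other remaining candidates has further cycle types, and by the Chebotarev density theorem the matching factorization patterns would occur for a proportion of primes equal to their share of the group: (S_3 x S_3) : C_2 (6T13) additionally contains elements of type 4+2, 3+2+1, 2+1+1+1+1 (36 of its 72 elements, about 50% of primes); S_6 (6T16) additionally contains elements of type 5+1, 4+2, 4+1+1, 3+2+1, 2+1+1+1+1 (459 of its 720 elements, about 64% of primes). None of the 16 primes tested shows any such pattern (for each of these groups the chance of that is below 10^-4), which rules them out. Hence G = S_3 x S_3 (6T9), of order 36.

S_3 x S_3 (order 36)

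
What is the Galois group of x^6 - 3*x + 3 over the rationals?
(S_3 x S_3) : C_2 (also written G72)

The polynomial f is an irreducible sextic over Q, so G = Gal(f/Q) is one of the 16 transitive subgroups 6T1, ..., 6T16 of S_6. The discriminant of f is -9059283, which is not a perfect square, so G is not contained in A_6. The transitive groups of degree 6 not contained in A_6 are: C_6 (6T1, order 6), S_3 (6T2, order 6), D_6 (6T3, order 12), C_3 x S_3 (6T5, order 18), A_4 x C_2 (6T6, order 24), S_4 (6T8, order 24), S_3 x S_3 (6T9, order 36), S_4 x C_2 (6T11, order 48), (S_3 x S_3) : C_2 (6T13, order 72), PGL(2,5) (6T14, order 120), S_6 (6T16, order 720). By Dedekind's theorem, for a prime p not dividing disc(f) the degrees of the irreducible factors of f mod p form the cycle type of an element of G. Factoring f modulo the 28 such primes p <= 127 (skipping 3, 17, 43, which divide the discriminant), each new pattern first appears at: mod 2: f = (x^6 + x + 1), pattern 6; mod 7: f = (x + 1)(x^2 + 4x + 6)(x^3 + 2x^2 + x + 4), pattern 3+2+1; mod 11: f = (x^2 + 9x + 2)(x^4 + 2x^3 + 2x^2 + 7), pattern 4+2; mod 13: f = (x + 3)(x + 8)(x^2 + 3x + 6)(x^2 + 12x + 3), pattern 2+2+1+1; mod 61: f = (x + 40)(x + 51)(x + 57)(x + 59)(x^2 + 37x + 50), pattern 2+1+1+1+1; mod 97: f = (x + 48)(x + 85)(x + 87)(x^3 + 71x^2 + 60x + 63), pattern 3+1+1+1; mod 113: f = (x^2 + 49x + 72)(x^2 + 68x + 105)(x^2 + 109x + 10), pattern 2+2+2; mod 127: f = (x^3 + 39x^2 + 106x + 109)(x^3 + 88x^2 + 18x + 21), pattern 3+3. No other pattern occurs in this range, so the set of observed cycle types is {6, 3+2+1, 4+2, 2+2+1+1, 2+1+1+1+1, 3+1+1+1, 2+2+2, 3+3}. The candidates containing elements of all these cycle types are (S_3 x S_3) : C_2 (6T13) of order 72, S_6 (6T16) of order 720; the others are excluded. The observed types are precisely the cycle types that occur in (S_3 x S_3) : C_2 (6T13) (apart from the identity). Each of the other remaining candidates has further cycle types, and by the Chebotarev density theorem the matching factorization patterns would occur for a proportion of primes equal to their share of the group: S_6 (6T16) additionally contains elements of type 5+1, 4+1+1 (234 of its 720 elements, about 32% of primes). None of the 28 primes tested shows any such pattern (for each of these groups the chance of that is below 10^-4), which rules them out. Hence G = (S_3 x S_3) : C_2 (6T13), of order 72.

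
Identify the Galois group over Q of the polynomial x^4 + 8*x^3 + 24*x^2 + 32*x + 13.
The polynomial is an irreducible quartic over Q and its discriminant is -6912, which is not a perfect square, so the Galois group is not contained in A_4. The resolvent cubic y^3 - 24*y^2 + 204*y - 608 has exactly one rational root, so the Galois group is C_4 or D_4. The quartic remains irreducible over Q(sqrt(disc)), so the group is D_4.

D_4 (order 8)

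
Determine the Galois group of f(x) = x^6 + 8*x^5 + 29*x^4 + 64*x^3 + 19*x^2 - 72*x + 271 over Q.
The polynomial f is an irreducible sextic over Q, so G = Gal(f/Q) is one of the 16 transitive subgroups 6T1, ..., 6T16 of S_6. The discriminant of f is 564385546240000 = 23756800^2, a perfect square, so G is contained in A_6. The transitive groups of degree 6 contained in A_6 are: A_4 (6T4, order 12), S_4 (6T7, order 24), (C_3 x C_3) : C_4 (6T10, order 36), PSL(2,5) (6T12, order 60), A_6 (6T15, order 360). By Dedekind's theorem, for a prime p not dividing disc(f) the degrees of the irreducible factors of f mod p form the cycle type of an element of G. Factoring f modulo the 19 such primes p <= 79 (skipping 2, 5, 29, which divide the discriminant), each new pattern first appears at: mod 3: f = (x^2 + 2x + 2)(x^4 + x + 2), pattern 4+2; mod 11: f = (x^3 + 7x + 1)(x^3 + 8x^2 + 7), pattern 3+3; mod 19: f = (x + 4)(x + 6)(x^2 + 7x + 2)(x^2 + 10x + 10), pattern 2+2+1+1; mod 61: f = (x + 10)(x + 24)(x + 57)(x^3 + 39x^2 + 36x + 36), pattern 3+1+1+1. No other pattern occurs in this range, so the set of observed cycle types is {4+2, 3+3, 2+2+1+1, 3+1+1+1}. The candidates containing elements of all these cycle types are (C_3 x C_3) : C_4 (6T10) of order 36, A_6 (6T15) of order 360; the others are excluded. The observed types are precisely the cycle types that occur in (C_3 x C_3) : C_4 (6T10) (apart from the identity). Each of the other remaining candidates has further cycle types, and by the Chebotarev density theorem the matching factorization patterns would occur for a proportion of primes equal to their share of the group: A_6 (6T15) additionally contains elements of type 5+1 (144 of its 360 elements, about 40% of primes). None of the 19 primes tested shows any such pattern (for each of these groups the chance of that is below 10^-4), which rules them out. Hence G = (C_3 x C_3) : C_4 (6T10), of order 36.

(C_3 x C_3) : C_4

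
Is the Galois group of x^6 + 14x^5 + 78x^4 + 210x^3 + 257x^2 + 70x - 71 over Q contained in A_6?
Yes

The polynomial is irreducible of degree 6 over Q. Its discriminant is 5489031744 = 74088^2, a perfect square. A Galois group lies in the alternating group exactly when the discriminant is a square in Q, so the Galois group (A_4) is contained in A_6.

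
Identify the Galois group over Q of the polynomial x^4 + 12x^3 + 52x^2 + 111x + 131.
S_4, the symmetric group on 4 letters

The polynomial is an irreducible quartic over Q and its discriminant is -283, which is not a perfect square, so the Galois group is not contained in A_4. The resolvent cubic y^3 - 52*y^2 + 808*y - 3937 is irreducible over Q. An irreducible resolvent with non-square discriminant gives S_4.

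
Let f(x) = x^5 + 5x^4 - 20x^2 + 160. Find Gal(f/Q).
D_5 (order 10)

The polynomial f is an irreducible quintic over Q, so G = Gal(f/Q) is a transitive subgroup of S_5: one of C_5 (5T1, order 5), D_5 (5T2, order 10), F_20 (5T3, order 20), A_5 (5T4, order 60) or S_5 (5T5, order 120). The discriminant of f is 1327104000000 = 1152000^2, a perfect square, so G is contained in A_5. The transitive groups of degree 5 contained in A_5 are: C_5 (5T1, order 5), D_5 (5T2, order 10), A_5 (5T4, order 60). By Dedekind's theorem, for a prime p not dividing disc(f) the degrees of the irreducible factors of f mod p form the cycle type of an element of G. Factoring f modulo the 23 such primes p <= 101 (skipping 2, 3, 5, which divide the discriminant), each new pattern first appears at: mod 7: f = (x^5 + 5x^4 + x^2 + 6), pattern 5; mod 17: f = (x + 5)(x^2 + x + 2)(x^2 + 16x + 16), pattern 2+2+1. No other pattern occurs in this range, so the set of observed cycle types is {5, 2+2+1}. The candidates containing elements of all these cycle types are D_5 (5T2) of order 10, A_5 (5T4) of order 60; the others are excluded. The observed types are precisely the cycle types that occur in D_5 (5T2) (apart from the identity). Each of the other remaining candidates has further cycle types, and by the Chebotarev density theorem the matching factorization patterns would occur for a proportion of primes equal to their share of the group: A_5 (5T4) additionally contains elements of type 3+1+1 (20 of its 60 elements, about 33% of primes). None of the 23 primes tested shows any such pattern (for each of these groups the chance of that is below 10^-4), which rules them out. Hence G = D_5 (5T2), of order 10.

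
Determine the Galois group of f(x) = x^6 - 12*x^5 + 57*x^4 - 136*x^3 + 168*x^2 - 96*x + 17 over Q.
The polynomial f is an irreducible sextic over Q, so G = Gal(f/Q) is one of the 16 transitive subgroups 6T1, ..., 6T16 of S_6. The discriminant of f is -419904, which is not a perfect square, so G is not contained in A_6. The transitive groups of degree 6 not contained in A_6 are: C_6 (6T1, order 6), S_3 (6T2, order 6), D_6 (6T3, order 12), C_3 x S_3 (6T5, order 18), A_4 x C_2 (6T6, order 24), S_4 (6T8, order 24), S_3 x S_3 (6T9, order 36), S_4 x C_2 (6T11, order 48), (S_3 x S_3) : C_2 (6T13, order 72), PGL(2,5) (6T14, order 120), S_6 (6T16, order 720). By Dedekind's theorem, for a prime p not dividing disc(f) the degrees of the irreducible factors of f mod p form the cycle type of an element of G. Factoring f modulo the 33 such primes p <= 149 (skipping 2, 3, which divide the discriminant), each new pattern first appears at: mod 5: f = (x^3 + 2x + 1)(x^3 + 3x^2 + 2), pattern 3+3; mod 7: f = (x^6 + 2x^5 + x^4 + 4x^3 + 2x + 3), pattern 6; mod 17: f = (x)(x + 13)(x^2 + 13x + 10)(x^2 + 13x + 16), pattern 2+2+1+1; mod 19: f = (x + 4)(x + 5)(x + 10)(x + 11)(x^2 + 15x + 10), pattern 2+1+1+1+1; mod 71: f = (x^2 + 67x + 44)(x^2 + 67x + 49)(x^2 + 67x + 58), pattern 2+2+2. No other pattern occurs in this range, so the set of observed cycle types is {3+3, 6, 2+2+1+1, 2+1+1+1+1, 2+2+2}. The candidates containing elements of all these cycle types are A_4 x C_2 (6T6) of order 24, S_4 x C_2 (6T11) of order 48, (S_3 x S_3) : C_2 (6T13) of order 72, S_6 (6T16) of order 720; the others are excluded. The observed types are precisely the cycle types that occur in A_4 x C_2 (6T6) (apart from the identity). Each of the other remaining candidates has further cycle types, and by the Chebotarev density theorem the matching factorization patterns would occur for a proportion of primes equal to their share of the group: S_4 x C_2 (6T11) additionally contains elements of type 4+2, 4+1+1 (12 of its 48 elements, about 25% of primes); (S_3 x S_3) : C_2 (6T13) additionally contains elements of type 4+2, 3+2+1, 3+1+1+1 (34 of its 72 elements, about 47% of primes); S_6 (6T16) additionally contains elements of type 5+1, 4+2, 4+1+1, 3+2+1, 3+1+1+1 (484 of its 720 elements, about 67% of primes). None of the 33 primes tested shows any such pattern (for each of these groups the chance of that is below 10^-4), which rules them out. Hence G = A_4 x C_2 (6T6), of order 24.

A_4 x C_2 (order 24)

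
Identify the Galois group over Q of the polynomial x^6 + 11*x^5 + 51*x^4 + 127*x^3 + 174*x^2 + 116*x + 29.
(C_3 x C_3) : C_4, the transitive group 6T10 of order 36

The polynomial f is an irreducible sextic over Q, so G = Gal(f/Q) is one of the 16 transitive subgroups 6T1, ..., 6T16 of S_6. The discriminant of f is 525625 = 725^2, a perfect square, so G is contained in A_6. The transitive groups of degree 6 contained in A_6 are: A_4 (6T4, order 12), S_4 (6T7, order 24), (C_3 x C_3) : C_4 (6T10, order 36), PSL(2,5) (6T12, order 60), A_6 (6T15, order 360). By Dedekind's theorem, for a prime p not dividing disc(f) the degrees of the irreducible factors of f mod p form the cycle type of an element of G. Factoring f modulo the 19 such primes p <= 73 (skipping 5, 29, which divide the discriminant), each new pattern first appears at: mod 2: f = (x^2 + x + 1)(x^4 + x + 1), pattern 4+2; mod 11: f = (x^3 + 2x^2 + 4x + 2)(x^3 + 9x^2 + 7x + 9), pattern 3+3; mod 19: f = (x + 9)(x + 10)(x^2 + 1)(x^2 + 11x + 17), pattern 2+2+1+1; mod 61: f = (x + 21)(x + 28)(x + 35)(x^3 + 49x^2 + 37x + 49), pattern 3+1+1+1. No other pattern occurs in this range, so the set of observed cycle types is {4+2, 3+3, 2+2+1+1, 3+1+1+1}. The candidates containing elements of all these cycle types are (C_3 x C_3) : C_4 (6T10) of order 36, A_6 (6T15) of order 360; the others are excluded. The observed types are precisely the cycle types that occur in (C_3 x C_3) : C_4 (6T10) (apart from the identity). Each of the other remaining candidates has further cycle types, and by the Chebotarev density theorem the matching factorization patterns would occur for a proportion of primes equal to their share of the group: A_6 (6T15) additionally contains elements of type 5+1 (144 of its 360 elements, about 40% of primes). None of the 19 primes tested shows any such pattern (for each of these groups the chance of that is below 10^-4), which rules them out. Hence G = (C_3 x C_3) : C_4 (6T10), of order 36.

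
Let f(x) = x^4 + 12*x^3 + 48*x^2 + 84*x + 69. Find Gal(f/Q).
D_4 (order 8)

The polynomial is an irreducible quartic over Q and its discriminant is -1168128, which is not a perfect square, so the Galois group is not contained in A_4. The resolvent cubic y^3 - 48*y^2 + 732*y - 3744 has exactly one rational root, so the Galois group is C_4 or D_4. The quartic remains irreducible over Q(sqrt(disc)), so the group is D_4.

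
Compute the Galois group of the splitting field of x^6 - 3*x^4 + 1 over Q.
A_4 x C_2

The polynomial f is an irreducible sextic over Q, so G = Gal(f/Q) is one of the 16 transitive subgroups 6T1, ..., 6T16 of S_6. The discriminant of f is -419904, which is not a perfect square, so G is not contained in A_6. The transitive groups of degree 6 not contained in A_6 are: C_6 (6T1, order 6), S_3 (6T2, order 6), D_6 (6T3, order 12), C_3 x S_3 (6T5, order 18), A_4 x C_2 (6T6, order 24), S_4 (6T8, order 24), S_3 x S_3 (6T9, order 36), S_4 x C_2 (6T11, order 48), (S_3 x S_3) : C_2 (6T13, order 72), PGL(2,5) (6T14, order 120), S_6 (6T16, order 720). By Dedekind's theorem, for a prime p not dividing disc(f) the degrees of the irreducible factors of f mod p form the cycle type of an element of G. Factoring f modulo the 33 such primes p <= 149 (skipping 2, 3, which divide the discriminant), each new pattern first appears at: mod 5: f = (x^3 + x^2 + 4x + 3)(x^3 + 4x^2 + 4x + 2), pattern 3+3; mod 7: f = (x^6 + 4x^4 + 1), pattern 6; mod 17: f = (x + 2)(x + 15)(x^2 + 6)(x^2 + 12), pattern 2+2+1+1; mod 19: f = (x + 6)(x + 7)(x + 12)(x + 13)(x^2 + 6), pattern 2+1+1+1+1; mod 71: f = (x^2 + 40)(x^2 + 45)(x^2 + 54), pattern 2+2+2. No other pattern occurs in this range, so the set of observed cycle types is {3+3, 6, 2+2+1+1, 2+1+1+1+1, 2+2+2}. The candidates containing elements of all these cycle types are A_4 x C_2 (6T6) of order 24, S_4 x C_2 (6T11) of order 48, (S_3 x S_3) : C_2 (6T13) of order 72, S_6 (6T16) of order 720; the others are excluded. The observed types are precisely the cycle types that occur in A_4 x C_2 (6T6) (apart from the identity). Each of the other remaining candidates has further cycle types, and by the Chebotarev density theorem the matching factorization patterns would occur for a proportion of primes equal to their share of the group: S_4 x C_2 (6T11) additionally contains elements of type 4+2, 4+1+1 (12 of its 48 elements, about 25% of primes); (S_3 x S_3) : C_2 (6T13) additionally contains elements of type 4+2, 3+2+1, 3+1+1+1 (34 of its 72 elements, about 47% of primes); S_6 (6T16) additionally contains elements of type 5+1, 4+2, 4+1+1, 3+2+1, 3+1+1+1 (484 of its 720 elements, about 67% of primes). None of the 33 primes tested shows any such pattern (for each of these groups the chance of that is below 10^-4), which rules them out. Hence G = A_4 x C_2 (6T6), of order 24.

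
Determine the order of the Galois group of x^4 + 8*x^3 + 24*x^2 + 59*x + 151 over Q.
24

The degree of the splitting field over Q equals the order of the Galois group, so first determine the group. The polynomial is an irreducible quartic over Q and its discriminant is 121699989, which is not a perfect square, so the Galois group is not contained in A_4. The resolvent cubic y^3 - 24*y^2 - 132*y + 1351 is irreducible over Q. An irreducible resolvent with non-square discriminant gives S_4. The Galois group S_4 (4T5) has order 24, so the splitting field has degree 24 over Q.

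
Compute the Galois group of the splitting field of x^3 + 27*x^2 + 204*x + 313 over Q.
C_3 (also written C3)

The polynomial is an irreducible cubic over Q and its discriminant is 123201 = 351^2, a perfect square. For an irreducible cubic, a square discriminant forces the Galois group to be A_3, the cyclic group of order 3.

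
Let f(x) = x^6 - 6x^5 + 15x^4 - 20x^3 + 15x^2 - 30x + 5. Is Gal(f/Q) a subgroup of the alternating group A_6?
The polynomial is irreducible of degree 6 over Q. Its discriminant is 746496000000 = 864000^2, a perfect square. A Galois group lies in the alternating group exactly when the discriminant is a square in Q, so the Galois group (A_6) is contained in A_6.

Yes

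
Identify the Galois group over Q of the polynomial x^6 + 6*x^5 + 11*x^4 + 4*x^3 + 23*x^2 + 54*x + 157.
The polynomial f is an irreducible sextic over Q, so G = Gal(f/Q) is one of the 16 transitive subgroups 6T1, ..., 6T16 of S_6. The discriminant of f is -5497558138880000, which is not a perfect square, so G is not contained in A_6. The transitive groups of degree 6 not contained in A_6 are: C_6 (6T1, order 6), S_3 (6T2, order 6), D_6 (6T3, order 12), C_3 x S_3 (6T5, order 18), A_4 x C_2 (6T6, order 24), S_4 (6T8, order 24), S_3 x S_3 (6T9, order 36), S_4 x C_2 (6T11, order 48), (S_3 x S_3) : C_2 (6T13, order 72), PGL(2,5) (6T14, order 120), S_6 (6T16, order 720). By Dedekind's theorem, for a prime p not dividing disc(f) the degrees of the irreducible factors of f mod p form the cycle type of an element of G. Factoring f modulo the 22 such primes p <= 89 (skipping 2, 5, which divide the discriminant), each new pattern first appears at: mod 3: f = (x^3 + x^2 + 2x + 1)(x^3 + 2x^2 + x + 1), pattern 3+3; mod 7: f = (x^2 + 2)(x^2 + 2x + 2)(x^2 + 4x + 6), pattern 2+2+2; mod 13: f = (x + 6)(x + 9)(x^4 + 4x^3 + x^2 + 7x + 7), pattern 4+1+1; mod 43: f = (x + 20)(x + 25)(x^2 + 2x + 17)(x^2 + 2x + 41), pattern 2+2+1+1. No other pattern occurs in this range, so the set of observed cycle types is {3+3, 2+2+2, 4+1+1, 2+2+1+1}. The candidates containing elements of all these cycle types are S_4 (6T8) of order 24, S_4 x C_2 (6T11) of order 48, PGL(2,5) (6T14) of order 120, S_6 (6T16) of order 720; the others are excluded. The observed types are precisely the cycle types that occur in S_4 (6T8) (apart from the identity). Each of the other remaining candidates has further cycle types, and by the Chebotarev density theorem the matching factorization patterns would occur for a proportion of primes equal to their share of the group: S_4 x C_2 (6T11) additionally contains elements of type 6, 4+2, 2+1+1+1+1 (17 of its 48 elements, about 35% of primes); PGL(2,5) (6T14) additionally contains elements of type 6, 5+1 (44 of its 120 elements, about 37% of primes); S_6 (6T16) additionally contains elements of type 6, 5+1, 4+2, 3+2+1, 3+1+1+1, 2+1+1+1+1 (529 of its 720 elements, about 73% of primes). None of the 22 primes tested shows any such pattern (for each of these groups the chance of that is below 10^-4), which rules them out. Hence G = S_4 (6T8), of order 24.

6T8: S_4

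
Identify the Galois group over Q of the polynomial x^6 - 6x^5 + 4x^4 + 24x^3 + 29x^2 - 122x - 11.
The polynomial f is an irreducible sextic over Q, so G = Gal(f/Q) is one of the 16 transitive subgroups 6T1, ..., 6T16 of S_6. The discriminant of f is 1859720085278784 = 43124472^2, a perfect square, so G is contained in A_6. The transitive groups of degree 6 contained in A_6 are: A_4 (6T4, order 12), S_4 (6T7, order 24), (C_3 x C_3) : C_4 (6T10, order 36), PSL(2,5) (6T12, order 60), A_6 (6T15, order 360). By Dedekind's theorem, for a prime p not dividing disc(f) the degrees of the irreducible factors of f mod p form the cycle type of an element of G. Factoring f modulo the 79 such primes p <= 431 (skipping 2, 3, 31, 139, which divide the discriminant), each new pattern first appears at: mod 5: f = (x^3 + x + 4)(x^3 + 4x^2 + 3x + 1), pattern 3+3; mod 11: f = (x)(x + 9)(x^2 + 3x + 9)(x^2 + 4x + 8), pattern 2+2+1+1; mod 13: f = (x^2 + 11x + 9)(x^4 + 9x^3 + 8x + 6), pattern 4+2; mod 67: f = (x + 3)(x + 20)(x + 30)(x + 35)(x + 45)(x + 62), pattern 1+1+1+1+1+1. No other pattern occurs in this range, so the set of observed cycle types is {3+3, 2+2+1+1, 4+2, 1+1+1+1+1+1}. The candidates containing elements of all these cycle types are S_4 (6T7) of order 24, (C_3 x C_3) : C_4 (6T10) of order 36, A_6 (6T15) of order 360; the others are excluded. The observed types are precisely the cycle types that occur in S_4 (6T7). Each of the other remaining candidates has further cycle types, and by the Chebotarev density theorem the matching factorization patterns would occur for a proportion of primes equal to their share of the group: (C_3 x C_3) : C_4 (6T10) additionally contains elements of type 3+1+1+1 (4 of its 36 elements, about 11% of primes); A_6 (6T15) additionally contains elements of type 5+1, 3+1+1+1 (184 of its 360 elements, about 51% of primes). None of the 79 primes tested shows any such pattern (for each of these groups the chance of that is below 10^-4), which rules them out. Hence G = S_4 (6T7), of order 24.

S_4 (order 24)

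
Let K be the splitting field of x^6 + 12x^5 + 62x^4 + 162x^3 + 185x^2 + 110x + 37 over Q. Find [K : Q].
The degree of the splitting field over Q equals the order of the Galois group, so first determine the group. The polynomial f is an irreducible sextic over Q, so G = Gal(f/Q) is one of the 16 transitive subgroups 6T1, ..., 6T16 of S_6. The discriminant of f is 94085654450176 = 9699776^2, a perfect square, so G is contained in A_6. The transitive groups of degree 6 contained in A_6 are: A_4 (6T4, order 12), S_4 (6T7, order 24), (C_3 x C_3) : C_4 (6T10, order 36), PSL(2,5) (6T12, order 60), A_6 (6T15, order 360). By Dedekind's theorem, for a prime p not dividing disc(f) the degrees of the irreducible factors of f mod p form the cycle type of an element of G. Factoring f modulo the 79 such primes p <= 419 (skipping 2, 31, which divide the discriminant), each new pattern first appears at: mod 3: f = (x^2 + 2x + 2)(x^4 + x^3 + x^2 + 2x + 2), pattern 4+2; mod 5: f = (x^3 + 3x^2 + 4)(x^3 + 4x^2 + 3), pattern 3+3; mod 11: f = (x + 5)(x + 6)(x^2 + 3x + 3)(x^2 + 9x + 2), pattern 2+2+1+1; mod 67: f = (x + 2)(x + 5)(x + 10)(x + 11)(x + 17)(x + 34), pattern 1+1+1+1+1+1. No other pattern occurs in this range, so the set of observed cycle types is {4+2, 3+3, 2+2+1+1, 1+1+1+1+1+1}. The candidates containing elements of all these cycle types are S_4 (6T7) of order 24, (C_3 x C_3) : C_4 (6T10) of order 36, A_6 (6T15) of order 360; the others are excluded. The observed types are precisely the cycle types that occur in S_4 (6T7). Each of the other remaining candidates has further cycle types, and by the Chebotarev density theorem the matching factorization patterns would occur for a proportion of primes equal to their share of the group: (C_3 x C_3) : C_4 (6T10) additionally contains elements of type 3+1+1+1 (4 of its 36 elements, about 11% of primes); A_6 (6T15) additionally contains elements of type 5+1, 3+1+1+1 (184 of its 360 elements, about 51% of primes). None of the 79 primes tested shows any such pattern (for each of these groups the chance of that is below 10^-4), which rules them out. Hence G = S_4 (6T7), of order 24. The Galois group S_4 (6T7) has order 24, so the splitting field has degree 24 over Q.

24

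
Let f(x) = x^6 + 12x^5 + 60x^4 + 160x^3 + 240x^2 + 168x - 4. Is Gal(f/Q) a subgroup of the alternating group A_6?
Yes

The polynomial is irreducible of degree 6 over Q. Its discriminant is 746496000000 = 864000^2, a perfect square. A Galois group lies in the alternating group exactly when the discriminant is a square in Q, so the Galois group (A_6) is contained in A_6.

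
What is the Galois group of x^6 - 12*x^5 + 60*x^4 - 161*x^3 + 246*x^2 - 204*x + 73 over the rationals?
The polynomial f is an irreducible sextic over Q, so G = Gal(f/Q) is one of the 16 transitive subgroups 6T1, ..., 6T16 of S_6. The discriminant of f is -19683, which is not a perfect square, so G is not contained in A_6. The transitive groups of degree 6 not contained in A_6 are: C_6 (6T1, order 6), S_3 (6T2, order 6), D_6 (6T3, order 12), C_3 x S_3 (6T5, order 18), A_4 x C_2 (6T6, order 24), S_4 (6T8, order 24), S_3 x S_3 (6T9, order 36), S_4 x C_2 (6T11, order 48), (S_3 x S_3) : C_2 (6T13, order 72), PGL(2,5) (6T14, order 120), S_6 (6T16, order 720). By Dedekind's theorem, for a prime p not dividing disc(f) the degrees of the irreducible factors of f mod p form the cycle type of an element of G. Factoring f modulo the 37 such primes p <= 163 (skipping 3, which divides the discriminant), each new pattern first appears at: mod 2: f = (x^6 + x^3 + 1), pattern 6; mod 7: f = (x^3 + x^2 + 5x + 1)(x^3 + x^2 + 5x + 3), pattern 3+3; mod 17: f = (x^2 + 3x + 8)(x^2 + 9x + 13)(x^2 + 10x + 11), pattern 2+2+2; mod 19: f = (x + 2)(x + 3)(x + 4)(x + 7)(x + 14)(x + 15), pattern 1+1+1+1+1+1. No other pattern occurs in this range, so the set of observed cycle types is {6, 3+3, 2+2+2, 1+1+1+1+1+1}. The candidates containing elements of all these cycle types are C_6 (6T1) of order 6, D_6 (6T3) of order 12, C_3 x S_3 (6T5) of order 18, A_4 x C_2 (6T6) of order 24, S_3 x S_3 (6T9) of order 36, S_4 x C_2 (6T11) of order 48, (S_3 x S_3) : C_2 (6T13) of order 72, PGL(2,5) (6T14) of order 120, S_6 (6T16) of order 720; the others are excluded. The observed types are precisely the cycle types that occur in C_6 (6T1). Each of the other remaining candidates has further cycle types, and by the Chebotarev density theorem the matching factorization patterns would occur for a proportion of primes equal to their share of the group: D_6 (6T3) additionally contains elements of type 2+2+1+1 (3 of its 12 elements, about 25% of primes); C_3 x S_3 (6T5) additionally contains elements of type 3+1+1+1 (4 of its 18 elements, about 22% of primes); A_4 x C_2 (6T6) additionally contains elements of type 2+2+1+1, 2+1+1+1+1 (6 of its 24 elements, about 25% of primes); S_3 x S_3 (6T9) additionally contains elements of type 3+1+1+1, 2+2+1+1 (13 of its 36 elements, about 36% of primes); S_4 x C_2 (6T11) additionally contains elements of type 4+2, 4+1+1, 2+2+1+1, 2+1+1+1+1 (24 of its 48 elements, about 50% of primes); (S_3 x S_3) : C_2 (6T13) additionally contains elements of type 4+2, 3+2+1, 3+1+1+1, 2+2+1+1, 2+1+1+1+1 (49 of its 72 elements, about 68% of primes); PGL(2,5) (6T14) additionally contains elements of type 5+1, 4+1+1, 2+2+1+1 (69 of its 120 elements, about 58% of primes); S_6 (6T16) additionally contains elements of type 5+1, 4+2, 4+1+1, 3+2+1, 3+1+1+1, 2+2+1+1, 2+1+1+1+1 (544 of its 720 elements, about 76% of primes). None of the 37 primes tested shows any such pattern (for each of these groups the chance of that is below 10^-4), which rules them out. Hence G = C_6 (6T1), of order 6.

C_6 (also written C6)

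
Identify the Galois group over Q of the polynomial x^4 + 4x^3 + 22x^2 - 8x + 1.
4T5: S_4

The polynomial is an irreducible quartic over Q and its discriminant is 1266944, which is not a perfect square, so the Galois group is not contained in A_4. The resolvent cubic y^3 - 22*y^2 - 36*y + 8 is irreducible over Q. An irreducible resolvent with non-square discriminant gives S_4.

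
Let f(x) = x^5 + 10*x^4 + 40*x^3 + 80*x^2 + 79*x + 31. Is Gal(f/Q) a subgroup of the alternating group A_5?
The polynomial is irreducible of degree 5 over Q. Its discriminant is 2869, which is not a perfect square. A Galois group lies in the alternating group exactly when the discriminant is a square in Q, so the Galois group (S_5) is not contained in A_5.

No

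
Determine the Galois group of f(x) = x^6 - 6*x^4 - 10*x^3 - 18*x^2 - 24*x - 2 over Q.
S_3 x S_3 (order 36)

The polynomial f is an irreducible sextic over Q, so G = Gal(f/Q) is one of the 16 transitive subgroups 6T1, ..., 6T16 of S_6. The discriminant of f is 297538935552, which is not a perfect square, so G is not contained in A_6. The transitive groups of degree 6 not contained in A_6 are: C_6 (6T1, order 6), S_3 (6T2, order 6), D_6 (6T3, order 12), C_3 x S_3 (6T5, order 18), A_4 x C_2 (6T6, order 24), S_4 (6T8, order 24), S_3 x S_3 (6T9, order 36), S_4 x C_2 (6T11, order 48), (S_3 x S_3) : C_2 (6T13, order 72), PGL(2,5) (6T14, order 120), S_6 (6T16, order 720). By Dedekind's theorem, for a prime p not dividing disc(f) the degrees of the irreducible factors of f mod p form the cycle type of an element of G. Factoring f modulo the 23 such primes p <= 97 (skipping 2, 3, which divide the discriminant), each new pattern first appears at: mod 5: f = (x^6 + 4x^4 + 2x^2 + x + 3), pattern 6; mod 11: f = (x + 2)(x + 5)(x^2 + 6x + 7)(x^2 + 9x + 5), pattern 2+2+1+1; mod 13: f = (x + 6)(x + 9)(x + 11)(x^3 + 9x + 7), pattern 3+1+1+1; mod 31: f = (x^2 + 12x + 2)(x^2 + 23x + 5)(x^2 + 27x + 6), pattern 2+2+2; mod 97: f = (x^3 + 27x + 25)(x^3 + 64x + 62), pattern 3+3. No other pattern occurs in this range, so the set of observed cycle types is {6, 2+2+1+1, 3+1+1+1, 2+2+2, 3+3}. The candidates containing elements of all these cycle types are S_3 x S_3 (6T9) of order 36, (S_3 x S_3) : C_2 (6T13) of order 72, S_6 (6T16) of order 720; the others are excluded. The observed types are precisely the cycle types that occur in S_3 x S_3 (6T9) (apart from the identity). Each of the other remaining candidates has further cycle types, and by the Chebotarev density theorem the matching factorization patterns would occur for a proportion of primes equal to their share of the group: (S_3 x S_3) : C_2 (6T13) additionally contains elements of type 4+2, 3+2+1, 2+1+1+1+1 (36 of its 72 elements, about 50% of primes); S_6 (6T16) additionally contains elements of type 5+1, 4+2, 4+1+1, 3+2+1, 2+1+1+1+1 (459 of its 720 elements, about 64% of primes). None of the 23 primes tested shows any such pattern (for each of these groups the chance of that is below 10^-4), which rules them out. Hence G = S_3 x S_3 (6T9), of order 36.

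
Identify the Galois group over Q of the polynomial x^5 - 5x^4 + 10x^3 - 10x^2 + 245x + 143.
F_20

The polynomial f is an irreducible quintic over Q, so G = Gal(f/Q) is a transitive subgroup of S_5: one of C_5 (5T1, order 5), D_5 (5T2, order 10), F_20 (5T3, order 20), A_5 (5T4, order 60) or S_5 (5T5, order 120). The discriminant of f is 271790899200000, which is not a perfect square, so G is not contained in A_5. The transitive groups of degree 5 not contained in A_5 are: F_20 (5T3, order 20), S_5 (5T5, order 120). By Dedekind's theorem, for a prime p not dividing disc(f) the degrees of the irreducible factors of f mod p form the cycle type of an element of G. Factoring f modulo the 18 such primes p <= 73 (skipping 2, 3, 5, which divide the discriminant), each new pattern first appears at: mod 7: f = (x + 4)(x^4 + 5x^3 + 4x^2 + 2x + 6), pattern 4+1; mod 11: f = (x)(x^2 + 2x + 4)(x^2 + 4x + 9), pattern 2+2+1; mod 19: f = (x^5 + 14x^4 + 10x^3 + 9x^2 + 17x + 10), pattern 5. No other pattern occurs in this range, so the set of observed cycle types is {4+1, 2+2+1, 5}. The candidates containing elements of all these cycle types are F_20 (5T3) of order 20, S_5 (5T5) of order 120; the others are excluded. The observed types are precisely the cycle types that occur in F_20 (5T3) (apart from the identity). Each of the other remaining candidates has further cycle types, and by the Chebotarev density theorem the matching factorization patterns would occur for a proportion of primes equal to their share of the group: S_5 (5T5) additionally contains elements of type 3+2, 3+1+1, 2+1+1+1 (50 of its 120 elements, about 42% of primes). None of the 18 primes tested shows any such pattern (for each of these groups the chance of that is below 10^-4), which rules them out. Hence G = F_20 (5T3), of order 20.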